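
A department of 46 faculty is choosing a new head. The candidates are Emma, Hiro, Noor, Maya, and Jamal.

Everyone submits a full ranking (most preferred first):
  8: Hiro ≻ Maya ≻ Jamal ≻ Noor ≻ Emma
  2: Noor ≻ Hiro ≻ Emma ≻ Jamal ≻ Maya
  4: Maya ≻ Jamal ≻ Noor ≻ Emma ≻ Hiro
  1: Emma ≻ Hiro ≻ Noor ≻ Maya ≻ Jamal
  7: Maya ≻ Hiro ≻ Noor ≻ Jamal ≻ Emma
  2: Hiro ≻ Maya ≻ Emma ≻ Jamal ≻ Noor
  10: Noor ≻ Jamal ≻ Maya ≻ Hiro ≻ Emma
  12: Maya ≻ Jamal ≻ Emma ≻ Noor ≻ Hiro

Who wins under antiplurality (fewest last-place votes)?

Last-place votes: Emma 25, Hiro 16, Noor 2, Maya 2, Jamal 1.

Jamal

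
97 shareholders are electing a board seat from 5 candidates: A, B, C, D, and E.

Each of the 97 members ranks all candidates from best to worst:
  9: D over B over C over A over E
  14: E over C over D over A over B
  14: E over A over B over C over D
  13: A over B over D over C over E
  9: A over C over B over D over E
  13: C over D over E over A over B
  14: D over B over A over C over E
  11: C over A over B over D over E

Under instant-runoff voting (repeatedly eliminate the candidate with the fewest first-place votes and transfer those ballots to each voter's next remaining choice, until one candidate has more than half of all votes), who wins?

Round 1: A 22, B 0, C 24, D 23, E 28. B eliminated.
Round 2: A 22, C 24, D 23, E 28. A eliminated.
Round 3: C 33, D 36, E 28. E eliminated.
Round 4: C 61, D 36. C has a majority (≥49).

C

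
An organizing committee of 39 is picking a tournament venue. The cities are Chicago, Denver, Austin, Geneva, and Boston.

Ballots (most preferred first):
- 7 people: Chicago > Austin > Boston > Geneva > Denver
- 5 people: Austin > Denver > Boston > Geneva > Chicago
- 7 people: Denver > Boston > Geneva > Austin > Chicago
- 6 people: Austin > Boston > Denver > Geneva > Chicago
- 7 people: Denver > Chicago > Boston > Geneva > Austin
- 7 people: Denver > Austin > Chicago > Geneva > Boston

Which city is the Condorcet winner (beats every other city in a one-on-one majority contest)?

Denver

Denver vs Chicago: 32–7
Denver vs Austin: 21–18
Denver vs Geneva: 32–7
Denver vs Boston: 26–13
Denver beats every other city.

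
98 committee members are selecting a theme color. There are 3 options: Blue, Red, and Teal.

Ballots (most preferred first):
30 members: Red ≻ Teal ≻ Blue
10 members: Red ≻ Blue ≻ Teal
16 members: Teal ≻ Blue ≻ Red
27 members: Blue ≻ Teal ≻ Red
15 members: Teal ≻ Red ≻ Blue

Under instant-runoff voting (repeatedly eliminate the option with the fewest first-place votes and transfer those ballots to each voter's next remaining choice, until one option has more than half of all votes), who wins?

Round 1: Blue 27, Red 40, Teal 31. Blue eliminated.
Round 2: Red 40, Teal 58. Teal has a majority (≥50).

Teal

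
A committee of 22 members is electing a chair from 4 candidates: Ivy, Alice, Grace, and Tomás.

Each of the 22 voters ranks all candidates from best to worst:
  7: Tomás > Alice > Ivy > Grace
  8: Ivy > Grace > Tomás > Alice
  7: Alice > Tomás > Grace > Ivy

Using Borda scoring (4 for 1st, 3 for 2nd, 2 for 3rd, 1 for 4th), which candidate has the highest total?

Ivy: 7×2 + 8×4 + 7×1 = 53
Alice: 7×3 + 8×1 + 7×4 = 57
Grace: 7×1 + 8×3 + 7×2 = 45
Tomás: 7×4 + 8×2 + 7×3 = 65

Tomás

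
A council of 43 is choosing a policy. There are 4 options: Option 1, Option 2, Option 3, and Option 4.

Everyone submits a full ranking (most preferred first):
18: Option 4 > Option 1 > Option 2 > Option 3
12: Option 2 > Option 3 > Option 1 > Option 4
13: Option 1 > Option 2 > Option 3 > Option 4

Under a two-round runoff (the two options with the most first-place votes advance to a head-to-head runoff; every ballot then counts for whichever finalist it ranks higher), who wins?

Round 1 first-place votes: Option 1 13, Option 2 12, Option 3 0, Option 4 18. Option 4 and Option 1 advance.
Runoff: Option 4 is ranked above Option 1 on 18 ballots, Option 1 above Option 4 on 25.

Option 1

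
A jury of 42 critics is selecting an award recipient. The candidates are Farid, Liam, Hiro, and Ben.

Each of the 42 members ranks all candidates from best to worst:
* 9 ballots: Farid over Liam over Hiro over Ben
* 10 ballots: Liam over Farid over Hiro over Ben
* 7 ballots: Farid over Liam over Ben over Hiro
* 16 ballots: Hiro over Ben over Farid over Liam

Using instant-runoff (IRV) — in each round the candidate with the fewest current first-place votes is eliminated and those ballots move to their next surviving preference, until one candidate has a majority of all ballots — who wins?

Farid

Round 1: Farid 16, Liam 10, Hiro 16, Ben 0. Ben eliminated.
Round 2: Farid 16, Liam 10, Hiro 16. Liam eliminated.
Round 3: Farid 26, Hiro 16. Farid has a majority (≥22).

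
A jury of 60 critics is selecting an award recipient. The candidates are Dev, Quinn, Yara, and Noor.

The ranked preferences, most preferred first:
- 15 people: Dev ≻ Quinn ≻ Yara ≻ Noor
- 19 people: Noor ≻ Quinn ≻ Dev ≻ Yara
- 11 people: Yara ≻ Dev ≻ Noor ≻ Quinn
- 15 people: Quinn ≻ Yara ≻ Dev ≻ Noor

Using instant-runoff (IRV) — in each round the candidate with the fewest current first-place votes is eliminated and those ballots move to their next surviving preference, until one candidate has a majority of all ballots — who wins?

Round 1: Dev 15, Quinn 15, Yara 11, Noor 19. Yara eliminated.
Round 2: Dev 26, Quinn 15, Noor 19. Quinn eliminated.
Round 3: Dev 41, Noor 19. Dev has a majority (≥31).

Dev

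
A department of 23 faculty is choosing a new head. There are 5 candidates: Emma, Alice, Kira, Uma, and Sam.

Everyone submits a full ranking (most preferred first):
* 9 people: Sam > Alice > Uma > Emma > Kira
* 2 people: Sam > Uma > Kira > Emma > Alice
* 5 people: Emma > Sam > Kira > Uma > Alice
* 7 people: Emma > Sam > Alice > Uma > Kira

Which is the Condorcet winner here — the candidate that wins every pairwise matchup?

Emma

Emma vs Alice: 14–9
Emma vs Kira: 21–2
Emma vs Uma: 12–11
Emma vs Sam: 12–11
Emma beats every other candidate.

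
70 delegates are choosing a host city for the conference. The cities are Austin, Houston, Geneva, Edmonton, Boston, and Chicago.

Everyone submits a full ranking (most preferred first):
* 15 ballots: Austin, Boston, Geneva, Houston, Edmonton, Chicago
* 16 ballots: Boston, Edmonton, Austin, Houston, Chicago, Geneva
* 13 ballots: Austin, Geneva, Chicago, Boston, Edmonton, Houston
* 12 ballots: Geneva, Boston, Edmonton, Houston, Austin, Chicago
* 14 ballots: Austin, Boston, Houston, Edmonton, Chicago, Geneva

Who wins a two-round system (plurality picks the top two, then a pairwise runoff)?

Austin

Round 1 first-place votes: Austin 42, Houston 0, Geneva 12, Edmonton 0, Boston 16, Chicago 0. Austin and Boston advance.
Runoff: Austin is ranked above Boston on 42 ballots, Boston above Austin on 28.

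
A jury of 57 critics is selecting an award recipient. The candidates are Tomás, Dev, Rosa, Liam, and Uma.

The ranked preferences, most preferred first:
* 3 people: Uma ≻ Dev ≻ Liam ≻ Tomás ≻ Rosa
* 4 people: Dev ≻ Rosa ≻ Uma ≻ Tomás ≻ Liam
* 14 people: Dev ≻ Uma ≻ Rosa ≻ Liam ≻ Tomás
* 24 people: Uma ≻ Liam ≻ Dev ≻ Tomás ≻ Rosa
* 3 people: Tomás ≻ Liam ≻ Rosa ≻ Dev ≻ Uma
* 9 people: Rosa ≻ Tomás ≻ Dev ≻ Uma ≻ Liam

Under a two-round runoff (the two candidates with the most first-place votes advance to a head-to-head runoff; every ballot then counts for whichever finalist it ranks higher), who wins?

Dev

Round 1 first-place votes: Tomás 3, Dev 18, Rosa 9, Liam 0, Uma 27. Uma and Dev advance.
Runoff: Uma is ranked above Dev on 27 ballots, Dev above Uma on 30.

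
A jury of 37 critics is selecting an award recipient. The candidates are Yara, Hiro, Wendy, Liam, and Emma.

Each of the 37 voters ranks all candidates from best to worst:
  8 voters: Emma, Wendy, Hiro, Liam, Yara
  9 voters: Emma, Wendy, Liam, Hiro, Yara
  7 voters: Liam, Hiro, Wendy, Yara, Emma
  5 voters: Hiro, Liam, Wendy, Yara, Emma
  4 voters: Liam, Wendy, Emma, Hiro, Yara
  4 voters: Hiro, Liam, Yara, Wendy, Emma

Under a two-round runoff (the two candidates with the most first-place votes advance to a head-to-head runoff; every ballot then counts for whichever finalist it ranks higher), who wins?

Liam

Round 1 first-place votes: Yara 0, Hiro 9, Wendy 0, Liam 11, Emma 17. Emma and Liam advance.
Runoff: Emma is ranked above Liam on 17 ballots, Liam above Emma on 20.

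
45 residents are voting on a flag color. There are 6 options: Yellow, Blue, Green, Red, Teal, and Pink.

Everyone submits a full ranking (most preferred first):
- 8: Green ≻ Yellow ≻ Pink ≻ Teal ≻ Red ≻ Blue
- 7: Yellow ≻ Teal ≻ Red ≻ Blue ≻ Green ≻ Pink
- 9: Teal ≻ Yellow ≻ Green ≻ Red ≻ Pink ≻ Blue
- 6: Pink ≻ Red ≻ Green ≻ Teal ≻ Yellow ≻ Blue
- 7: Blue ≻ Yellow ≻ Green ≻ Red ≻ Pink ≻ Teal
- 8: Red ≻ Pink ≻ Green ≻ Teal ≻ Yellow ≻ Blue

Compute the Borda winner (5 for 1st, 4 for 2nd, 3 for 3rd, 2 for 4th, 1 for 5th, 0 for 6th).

Yellow: 8×4 + 7×5 + 9×4 + 6×1 + 7×4 + 8×1 = 145
Blue: 8×0 + 7×2 + 9×0 + 6×0 + 7×5 + 8×0 = 49
Green: 8×5 + 7×1 + 9×3 + 6×3 + 7×3 + 8×3 = 137
Red: 8×1 + 7×3 + 9×2 + 6×4 + 7×2 + 8×5 = 125
Teal: 8×2 + 7×4 + 9×5 + 6×2 + 7×0 + 8×2 = 117
Pink: 8×3 + 7×0 + 9×1 + 6×5 + 7×1 + 8×4 = 102

Yellow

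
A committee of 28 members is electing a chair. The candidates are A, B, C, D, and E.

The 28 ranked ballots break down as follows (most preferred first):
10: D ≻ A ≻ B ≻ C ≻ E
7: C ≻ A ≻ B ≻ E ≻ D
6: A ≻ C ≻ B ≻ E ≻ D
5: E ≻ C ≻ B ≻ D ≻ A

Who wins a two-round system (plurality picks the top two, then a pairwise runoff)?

Round 1 first-place votes: A 6, B 0, C 7, D 10, E 5. D and C advance.
Runoff: D is ranked above C on 10 ballots, C above D on 18.

C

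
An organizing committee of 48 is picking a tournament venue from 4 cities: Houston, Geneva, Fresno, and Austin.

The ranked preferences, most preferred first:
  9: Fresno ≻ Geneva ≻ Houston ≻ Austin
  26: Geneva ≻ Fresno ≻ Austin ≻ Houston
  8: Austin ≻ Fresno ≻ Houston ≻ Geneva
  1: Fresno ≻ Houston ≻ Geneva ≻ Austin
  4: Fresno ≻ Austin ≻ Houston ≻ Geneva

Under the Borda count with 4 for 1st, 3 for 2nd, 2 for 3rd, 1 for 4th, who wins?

Houston: 9×2 + 26×1 + 8×2 + 1×3 + 4×2 = 71
Geneva: 9×3 + 26×4 + 8×1 + 1×2 + 4×1 = 145
Fresno: 9×4 + 26×3 + 8×3 + 1×4 + 4×4 = 158
Austin: 9×1 + 26×2 + 8×4 + 1×1 + 4×3 = 106

Fresno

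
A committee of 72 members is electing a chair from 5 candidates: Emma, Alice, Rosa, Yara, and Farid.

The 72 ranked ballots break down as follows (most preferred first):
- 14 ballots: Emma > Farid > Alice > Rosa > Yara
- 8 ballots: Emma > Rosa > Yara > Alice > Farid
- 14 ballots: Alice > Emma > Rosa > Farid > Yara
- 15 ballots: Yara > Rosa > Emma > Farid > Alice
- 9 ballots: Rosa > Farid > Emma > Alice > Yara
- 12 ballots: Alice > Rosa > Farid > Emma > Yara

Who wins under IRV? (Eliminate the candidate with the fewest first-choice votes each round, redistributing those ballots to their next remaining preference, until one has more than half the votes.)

Emma

Round 1: Emma 22, Alice 26, Rosa 9, Yara 15, Farid 0. Farid eliminated.
Round 2: Emma 22, Alice 26, Rosa 9, Yara 15. Rosa eliminated.
Round 3: Emma 31, Alice 26, Yara 15. Yara eliminated.
Round 4: Emma 46, Alice 26. Emma has a majority (≥37).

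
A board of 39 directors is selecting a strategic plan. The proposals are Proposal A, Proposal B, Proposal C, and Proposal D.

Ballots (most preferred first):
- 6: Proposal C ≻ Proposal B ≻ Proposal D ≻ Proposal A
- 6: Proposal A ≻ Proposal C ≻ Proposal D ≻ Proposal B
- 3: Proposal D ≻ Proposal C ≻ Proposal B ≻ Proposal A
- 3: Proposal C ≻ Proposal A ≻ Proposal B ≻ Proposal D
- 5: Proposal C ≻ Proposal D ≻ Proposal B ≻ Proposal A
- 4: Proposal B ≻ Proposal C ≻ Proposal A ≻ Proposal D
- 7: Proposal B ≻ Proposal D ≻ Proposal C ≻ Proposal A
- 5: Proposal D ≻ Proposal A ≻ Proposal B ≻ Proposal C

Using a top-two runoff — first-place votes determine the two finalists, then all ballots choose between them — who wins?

Round 1 first-place votes: Proposal A 6, Proposal B 11, Proposal C 14, Proposal D 8. Proposal C and Proposal B advance.
Runoff: Proposal C is ranked above Proposal B on 23 ballots, Proposal B above Proposal C on 16.

Proposal C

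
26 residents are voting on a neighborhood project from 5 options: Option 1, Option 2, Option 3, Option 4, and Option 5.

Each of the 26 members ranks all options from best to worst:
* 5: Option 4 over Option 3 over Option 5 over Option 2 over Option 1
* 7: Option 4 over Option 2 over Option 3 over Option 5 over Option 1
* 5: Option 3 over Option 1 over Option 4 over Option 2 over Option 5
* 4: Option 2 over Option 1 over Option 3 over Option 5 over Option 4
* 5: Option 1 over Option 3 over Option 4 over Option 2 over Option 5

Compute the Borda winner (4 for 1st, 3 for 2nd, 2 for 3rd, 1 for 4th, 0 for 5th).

Option 1: 5×0 + 7×0 + 5×3 + 4×3 + 5×4 = 47
Option 2: 5×1 + 7×3 + 5×1 + 4×4 + 5×1 = 52
Option 3: 5×3 + 7×2 + 5×4 + 4×2 + 5×3 = 72
Option 4: 5×4 + 7×4 + 5×2 + 4×0 + 5×2 = 68
Option 5: 5×2 + 7×1 + 5×0 + 4×1 + 5×0 = 21

Option 3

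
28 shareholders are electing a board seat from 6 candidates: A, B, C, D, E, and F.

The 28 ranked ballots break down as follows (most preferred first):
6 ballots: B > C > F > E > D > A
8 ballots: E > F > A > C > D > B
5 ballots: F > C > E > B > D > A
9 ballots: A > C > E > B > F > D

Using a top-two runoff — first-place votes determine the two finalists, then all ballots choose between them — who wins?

E

Round 1 first-place votes: A 9, B 6, C 0, D 0, E 8, F 5. A and E advance.
Runoff: A is ranked above E on 9 ballots, E above A on 19.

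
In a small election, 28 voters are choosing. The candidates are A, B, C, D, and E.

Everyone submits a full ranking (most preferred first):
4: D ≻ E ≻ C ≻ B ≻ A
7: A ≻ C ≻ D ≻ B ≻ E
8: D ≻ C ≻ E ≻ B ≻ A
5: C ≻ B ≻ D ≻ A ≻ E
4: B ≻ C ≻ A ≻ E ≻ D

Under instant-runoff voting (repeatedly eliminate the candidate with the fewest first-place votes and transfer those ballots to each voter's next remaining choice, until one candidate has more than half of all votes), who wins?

C

Round 1: A 7, B 4, C 5, D 12, E 0. E eliminated.
Round 2: A 7, B 4, C 5, D 12. B eliminated.
Round 3: A 7, C 9, D 12. A eliminated.
Round 4: C 16, D 12. C has a majority (≥15).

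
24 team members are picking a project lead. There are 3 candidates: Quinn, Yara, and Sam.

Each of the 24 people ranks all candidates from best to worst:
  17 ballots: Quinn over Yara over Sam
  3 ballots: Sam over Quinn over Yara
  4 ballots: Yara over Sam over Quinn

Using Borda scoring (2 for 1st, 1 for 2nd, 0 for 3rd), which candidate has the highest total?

Quinn: 17×2 + 3×1 + 4×0 = 37
Yara: 17×1 + 3×0 + 4×2 = 25
Sam: 17×0 + 3×2 + 4×1 = 10

Quinn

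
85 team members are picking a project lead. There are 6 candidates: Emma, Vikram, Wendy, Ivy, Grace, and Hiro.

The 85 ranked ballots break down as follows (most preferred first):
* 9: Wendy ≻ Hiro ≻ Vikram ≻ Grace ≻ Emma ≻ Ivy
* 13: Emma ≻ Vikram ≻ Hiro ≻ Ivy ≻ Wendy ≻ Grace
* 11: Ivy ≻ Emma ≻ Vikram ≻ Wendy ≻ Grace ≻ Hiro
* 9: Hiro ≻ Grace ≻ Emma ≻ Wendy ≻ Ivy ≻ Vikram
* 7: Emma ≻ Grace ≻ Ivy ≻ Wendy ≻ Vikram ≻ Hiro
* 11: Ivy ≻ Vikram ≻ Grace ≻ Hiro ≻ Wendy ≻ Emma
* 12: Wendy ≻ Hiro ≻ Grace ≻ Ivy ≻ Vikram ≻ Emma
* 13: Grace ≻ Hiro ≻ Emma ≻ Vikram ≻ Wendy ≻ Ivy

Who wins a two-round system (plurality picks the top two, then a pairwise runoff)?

Round 1 first-place votes: Emma 20, Vikram 0, Wendy 21, Ivy 22, Grace 13, Hiro 9. Ivy and Wendy advance.
Runoff: Ivy is ranked above Wendy on 42 ballots, Wendy above Ivy on 43.

Wendy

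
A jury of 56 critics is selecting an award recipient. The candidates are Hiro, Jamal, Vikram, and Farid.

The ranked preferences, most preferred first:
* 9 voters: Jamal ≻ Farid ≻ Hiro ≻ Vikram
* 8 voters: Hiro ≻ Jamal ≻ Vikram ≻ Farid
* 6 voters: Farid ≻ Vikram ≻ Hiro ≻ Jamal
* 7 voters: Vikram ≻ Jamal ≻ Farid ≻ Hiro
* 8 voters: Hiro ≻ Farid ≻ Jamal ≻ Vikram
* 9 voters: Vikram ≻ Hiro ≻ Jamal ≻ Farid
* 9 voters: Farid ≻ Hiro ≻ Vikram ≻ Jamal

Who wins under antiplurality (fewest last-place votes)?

Hiro

Last-place votes: Hiro 7, Jamal 15, Vikram 17, Farid 17.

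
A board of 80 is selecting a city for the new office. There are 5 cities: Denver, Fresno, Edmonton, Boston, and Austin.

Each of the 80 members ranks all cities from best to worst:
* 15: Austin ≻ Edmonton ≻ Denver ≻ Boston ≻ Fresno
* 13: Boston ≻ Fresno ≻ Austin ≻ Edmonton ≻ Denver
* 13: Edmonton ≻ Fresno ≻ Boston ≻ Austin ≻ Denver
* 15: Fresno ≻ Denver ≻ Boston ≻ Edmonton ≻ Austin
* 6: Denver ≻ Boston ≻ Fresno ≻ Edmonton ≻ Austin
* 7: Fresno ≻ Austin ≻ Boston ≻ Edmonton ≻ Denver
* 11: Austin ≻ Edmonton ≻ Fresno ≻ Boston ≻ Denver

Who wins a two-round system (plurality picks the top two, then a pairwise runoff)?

Fresno

Round 1 first-place votes: Denver 6, Fresno 22, Edmonton 13, Boston 13, Austin 26. Austin and Fresno advance.
Runoff: Austin is ranked above Fresno on 26 ballots, Fresno above Austin on 54.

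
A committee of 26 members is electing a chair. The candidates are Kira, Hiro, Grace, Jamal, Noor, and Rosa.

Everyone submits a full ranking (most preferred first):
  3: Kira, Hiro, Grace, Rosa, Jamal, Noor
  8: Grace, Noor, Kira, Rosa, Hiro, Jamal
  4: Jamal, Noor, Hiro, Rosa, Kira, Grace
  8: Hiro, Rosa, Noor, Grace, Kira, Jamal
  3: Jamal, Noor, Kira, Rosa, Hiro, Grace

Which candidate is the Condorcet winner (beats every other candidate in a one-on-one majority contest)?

Noor

Noor vs Kira: 23–3
Noor vs Hiro: 15–11
Noor vs Grace: 15–11
Noor vs Jamal: 16–10
Noor vs Rosa: 15–11
Noor beats every other candidate.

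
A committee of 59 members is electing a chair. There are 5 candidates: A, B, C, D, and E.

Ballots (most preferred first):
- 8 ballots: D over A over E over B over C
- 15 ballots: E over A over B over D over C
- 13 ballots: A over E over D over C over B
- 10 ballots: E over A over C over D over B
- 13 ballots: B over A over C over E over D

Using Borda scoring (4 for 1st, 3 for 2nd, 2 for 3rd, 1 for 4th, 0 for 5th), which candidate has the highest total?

A

A: 8×3 + 15×3 + 13×4 + 10×3 + 13×3 = 190
B: 8×1 + 15×2 + 13×0 + 10×0 + 13×4 = 90
C: 8×0 + 15×0 + 13×1 + 10×2 + 13×2 = 59
D: 8×4 + 15×1 + 13×2 + 10×1 + 13×0 = 83
E: 8×2 + 15×4 + 13×3 + 10×4 + 13×1 = 168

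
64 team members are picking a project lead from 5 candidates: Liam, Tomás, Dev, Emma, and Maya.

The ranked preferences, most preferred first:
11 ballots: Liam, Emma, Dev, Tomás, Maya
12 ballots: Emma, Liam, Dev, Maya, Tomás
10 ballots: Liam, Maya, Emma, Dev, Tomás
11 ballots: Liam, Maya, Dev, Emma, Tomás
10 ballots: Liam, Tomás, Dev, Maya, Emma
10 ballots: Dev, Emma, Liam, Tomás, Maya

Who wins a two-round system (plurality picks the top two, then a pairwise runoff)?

Round 1 first-place votes: Liam 42, Tomás 0, Dev 10, Emma 12, Maya 0. Liam and Emma advance.
Runoff: Liam is ranked above Emma on 42 ballots, Emma above Liam on 22.

Liam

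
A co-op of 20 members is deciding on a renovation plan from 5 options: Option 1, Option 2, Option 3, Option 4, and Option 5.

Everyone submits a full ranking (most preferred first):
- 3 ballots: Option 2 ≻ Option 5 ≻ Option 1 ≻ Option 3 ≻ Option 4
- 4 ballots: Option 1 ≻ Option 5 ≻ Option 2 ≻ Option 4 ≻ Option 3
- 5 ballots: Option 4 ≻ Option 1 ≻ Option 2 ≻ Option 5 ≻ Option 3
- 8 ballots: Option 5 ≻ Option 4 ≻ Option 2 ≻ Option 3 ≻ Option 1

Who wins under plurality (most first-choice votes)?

First-place votes: Option 1 4, Option 2 3, Option 3 0, Option 4 5, Option 5 8.

Option 5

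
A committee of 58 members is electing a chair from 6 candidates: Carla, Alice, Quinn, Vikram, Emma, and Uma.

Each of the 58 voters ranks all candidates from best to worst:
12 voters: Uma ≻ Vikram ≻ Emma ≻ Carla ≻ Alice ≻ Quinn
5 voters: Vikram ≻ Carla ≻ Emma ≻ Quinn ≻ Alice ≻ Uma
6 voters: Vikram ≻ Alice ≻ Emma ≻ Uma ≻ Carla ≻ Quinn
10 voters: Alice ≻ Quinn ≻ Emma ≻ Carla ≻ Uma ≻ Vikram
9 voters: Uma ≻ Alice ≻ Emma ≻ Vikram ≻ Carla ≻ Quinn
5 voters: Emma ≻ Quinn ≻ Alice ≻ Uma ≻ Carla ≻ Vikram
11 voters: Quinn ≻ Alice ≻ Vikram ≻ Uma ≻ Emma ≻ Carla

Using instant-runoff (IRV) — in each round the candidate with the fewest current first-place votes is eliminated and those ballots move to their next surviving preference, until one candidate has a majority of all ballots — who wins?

Round 1: Carla 0, Alice 10, Quinn 11, Vikram 11, Emma 5, Uma 21. Carla eliminated.
Round 2: Alice 10, Quinn 11, Vikram 11, Emma 5, Uma 21. Emma eliminated.
Round 3: Alice 10, Quinn 16, Vikram 11, Uma 21. Alice eliminated.
Round 4: Quinn 26, Vikram 11, Uma 21. Vikram eliminated.
Round 5: Quinn 31, Uma 27. Quinn has a majority (≥30).

Quinn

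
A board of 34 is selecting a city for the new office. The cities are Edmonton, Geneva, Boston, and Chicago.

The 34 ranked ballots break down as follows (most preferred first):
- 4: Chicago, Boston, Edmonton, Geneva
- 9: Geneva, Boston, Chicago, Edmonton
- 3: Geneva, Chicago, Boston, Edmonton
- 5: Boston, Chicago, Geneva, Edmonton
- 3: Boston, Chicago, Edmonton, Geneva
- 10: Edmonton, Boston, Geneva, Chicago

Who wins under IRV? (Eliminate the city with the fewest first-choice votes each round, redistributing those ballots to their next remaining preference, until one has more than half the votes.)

Boston

Round 1: Edmonton 10, Geneva 12, Boston 8, Chicago 4. Chicago eliminated.
Round 2: Edmonton 10, Geneva 12, Boston 12. Edmonton eliminated.
Round 3: Geneva 12, Boston 22. Boston has a majority (≥18).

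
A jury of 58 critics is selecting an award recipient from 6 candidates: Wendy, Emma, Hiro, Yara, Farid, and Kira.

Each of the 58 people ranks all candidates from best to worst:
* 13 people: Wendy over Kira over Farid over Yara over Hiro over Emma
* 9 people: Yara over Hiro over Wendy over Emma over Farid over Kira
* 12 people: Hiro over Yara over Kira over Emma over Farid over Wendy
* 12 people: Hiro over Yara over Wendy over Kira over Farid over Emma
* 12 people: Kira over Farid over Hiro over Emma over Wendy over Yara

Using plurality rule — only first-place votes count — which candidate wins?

First-place votes: Wendy 13, Emma 0, Hiro 24, Yara 9, Farid 0, Kira 12.

Hiro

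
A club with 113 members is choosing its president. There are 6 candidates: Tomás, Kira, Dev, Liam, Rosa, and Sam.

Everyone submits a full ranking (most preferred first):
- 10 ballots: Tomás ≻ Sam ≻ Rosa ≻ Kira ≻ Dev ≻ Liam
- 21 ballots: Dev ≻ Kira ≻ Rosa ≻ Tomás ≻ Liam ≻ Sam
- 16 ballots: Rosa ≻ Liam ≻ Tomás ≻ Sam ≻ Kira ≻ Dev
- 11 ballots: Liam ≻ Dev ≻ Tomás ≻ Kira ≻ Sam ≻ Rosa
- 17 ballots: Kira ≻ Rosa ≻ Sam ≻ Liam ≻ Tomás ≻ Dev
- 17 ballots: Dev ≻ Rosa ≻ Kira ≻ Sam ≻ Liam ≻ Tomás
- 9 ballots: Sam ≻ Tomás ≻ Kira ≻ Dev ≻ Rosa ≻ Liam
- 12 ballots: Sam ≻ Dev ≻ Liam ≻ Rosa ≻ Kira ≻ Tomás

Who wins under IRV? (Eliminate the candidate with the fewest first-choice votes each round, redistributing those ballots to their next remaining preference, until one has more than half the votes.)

Sam

Round 1: Tomás 10, Kira 17, Dev 38, Liam 11, Rosa 16, Sam 21. Tomás eliminated.
Round 2: Kira 17, Dev 38, Liam 11, Rosa 16, Sam 31. Liam eliminated.
Round 3: Kira 17, Dev 49, Rosa 16, Sam 31. Rosa eliminated.
Round 4: Kira 17, Dev 49, Sam 47. Kira eliminated.
Round 5: Dev 49, Sam 64. Sam has a majority (≥57).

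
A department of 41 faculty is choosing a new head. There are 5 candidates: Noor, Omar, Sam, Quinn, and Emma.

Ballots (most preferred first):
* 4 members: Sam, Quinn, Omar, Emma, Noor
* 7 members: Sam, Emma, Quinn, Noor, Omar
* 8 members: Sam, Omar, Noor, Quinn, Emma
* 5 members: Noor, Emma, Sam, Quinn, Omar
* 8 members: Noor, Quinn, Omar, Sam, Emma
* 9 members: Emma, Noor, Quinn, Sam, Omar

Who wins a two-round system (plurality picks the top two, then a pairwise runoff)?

Noor

Round 1 first-place votes: Noor 13, Omar 0, Sam 19, Quinn 0, Emma 9. Sam and Noor advance.
Runoff: Sam is ranked above Noor on 19 ballots, Noor above Sam on 22.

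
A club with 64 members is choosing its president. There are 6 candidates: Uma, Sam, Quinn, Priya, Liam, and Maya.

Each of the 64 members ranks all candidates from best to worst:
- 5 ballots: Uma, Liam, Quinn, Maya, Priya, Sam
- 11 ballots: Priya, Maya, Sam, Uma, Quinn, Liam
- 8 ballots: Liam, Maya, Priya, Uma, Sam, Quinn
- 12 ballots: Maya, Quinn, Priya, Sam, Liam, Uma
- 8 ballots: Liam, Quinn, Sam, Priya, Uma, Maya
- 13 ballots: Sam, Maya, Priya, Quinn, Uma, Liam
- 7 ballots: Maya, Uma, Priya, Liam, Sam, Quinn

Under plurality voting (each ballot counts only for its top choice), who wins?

Maya

First-place votes: Uma 5, Sam 13, Quinn 0, Priya 11, Liam 16, Maya 19.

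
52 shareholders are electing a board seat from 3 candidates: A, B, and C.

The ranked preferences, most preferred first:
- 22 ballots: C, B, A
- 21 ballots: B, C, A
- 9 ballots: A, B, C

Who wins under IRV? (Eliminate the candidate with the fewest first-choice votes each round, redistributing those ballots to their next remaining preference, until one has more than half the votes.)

Round 1: A 9, B 21, C 22. A eliminated.
Round 2: B 30, C 22. B has a majority (≥27).

B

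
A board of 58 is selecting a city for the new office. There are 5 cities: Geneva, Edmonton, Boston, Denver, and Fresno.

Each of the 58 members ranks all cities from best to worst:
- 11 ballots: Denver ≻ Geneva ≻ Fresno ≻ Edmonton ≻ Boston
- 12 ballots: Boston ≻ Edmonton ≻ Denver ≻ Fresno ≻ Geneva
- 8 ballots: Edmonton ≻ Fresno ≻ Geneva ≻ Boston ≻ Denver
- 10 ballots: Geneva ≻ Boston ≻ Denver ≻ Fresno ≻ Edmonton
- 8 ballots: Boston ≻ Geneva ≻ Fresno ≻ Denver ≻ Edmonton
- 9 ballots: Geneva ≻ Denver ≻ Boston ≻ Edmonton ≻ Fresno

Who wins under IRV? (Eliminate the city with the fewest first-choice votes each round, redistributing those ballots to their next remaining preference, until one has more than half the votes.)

Round 1: Geneva 19, Edmonton 8, Boston 20, Denver 11, Fresno 0. Fresno eliminated.
Round 2: Geneva 19, Edmonton 8, Boston 20, Denver 11. Edmonton eliminated.
Round 3: Geneva 27, Boston 20, Denver 11. Denver eliminated.
Round 4: Geneva 38, Boston 20. Geneva has a majority (≥30).

Geneva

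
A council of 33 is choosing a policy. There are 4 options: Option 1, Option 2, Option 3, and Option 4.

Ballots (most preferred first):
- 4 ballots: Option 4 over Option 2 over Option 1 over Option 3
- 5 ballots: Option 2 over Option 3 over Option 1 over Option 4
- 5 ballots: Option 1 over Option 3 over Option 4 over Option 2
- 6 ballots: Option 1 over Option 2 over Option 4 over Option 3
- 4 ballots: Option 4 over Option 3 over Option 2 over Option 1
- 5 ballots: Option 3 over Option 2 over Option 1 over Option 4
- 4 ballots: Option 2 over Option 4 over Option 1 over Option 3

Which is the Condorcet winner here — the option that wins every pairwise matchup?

Option 2 vs Option 1: 22–11
Option 2 vs Option 3: 19–14
Option 2 vs Option 4: 20–13
Option 2 beats every other option.

Option 2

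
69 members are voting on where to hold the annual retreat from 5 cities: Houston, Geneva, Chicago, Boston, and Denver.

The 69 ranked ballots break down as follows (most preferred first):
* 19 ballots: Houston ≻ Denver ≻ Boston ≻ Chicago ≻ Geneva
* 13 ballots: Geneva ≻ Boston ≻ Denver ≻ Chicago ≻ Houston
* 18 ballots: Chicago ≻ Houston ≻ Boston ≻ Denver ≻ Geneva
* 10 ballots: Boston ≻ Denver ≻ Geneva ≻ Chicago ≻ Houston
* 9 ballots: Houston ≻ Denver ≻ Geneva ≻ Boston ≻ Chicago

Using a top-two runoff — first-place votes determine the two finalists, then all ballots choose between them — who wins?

Round 1 first-place votes: Houston 28, Geneva 13, Chicago 18, Boston 10, Denver 0. Houston and Chicago advance.
Runoff: Houston is ranked above Chicago on 28 ballots, Chicago above Houston on 41.

Chicago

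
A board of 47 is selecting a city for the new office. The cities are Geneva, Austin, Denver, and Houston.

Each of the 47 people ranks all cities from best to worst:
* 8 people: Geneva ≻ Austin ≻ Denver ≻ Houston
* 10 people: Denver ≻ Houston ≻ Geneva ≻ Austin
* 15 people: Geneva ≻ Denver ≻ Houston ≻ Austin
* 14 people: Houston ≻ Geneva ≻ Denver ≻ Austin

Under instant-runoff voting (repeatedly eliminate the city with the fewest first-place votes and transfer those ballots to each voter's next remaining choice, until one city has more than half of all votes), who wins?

Round 1: Geneva 23, Austin 0, Denver 10, Houston 14. Austin eliminated.
Round 2: Geneva 23, Denver 10, Houston 14. Denver eliminated.
Round 3: Geneva 23, Houston 24. Houston has a majority (≥24).

Houston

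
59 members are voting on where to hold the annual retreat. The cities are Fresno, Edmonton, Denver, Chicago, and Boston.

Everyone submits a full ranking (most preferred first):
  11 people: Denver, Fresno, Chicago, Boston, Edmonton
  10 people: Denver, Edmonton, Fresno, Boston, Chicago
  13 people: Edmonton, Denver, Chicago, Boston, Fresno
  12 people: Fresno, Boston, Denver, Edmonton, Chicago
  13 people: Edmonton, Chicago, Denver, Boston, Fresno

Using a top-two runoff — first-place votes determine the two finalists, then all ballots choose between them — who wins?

Denver

Round 1 first-place votes: Fresno 12, Edmonton 26, Denver 21, Chicago 0, Boston 0. Edmonton and Denver advance.
Runoff: Edmonton is ranked above Denver on 26 ballots, Denver above Edmonton on 33.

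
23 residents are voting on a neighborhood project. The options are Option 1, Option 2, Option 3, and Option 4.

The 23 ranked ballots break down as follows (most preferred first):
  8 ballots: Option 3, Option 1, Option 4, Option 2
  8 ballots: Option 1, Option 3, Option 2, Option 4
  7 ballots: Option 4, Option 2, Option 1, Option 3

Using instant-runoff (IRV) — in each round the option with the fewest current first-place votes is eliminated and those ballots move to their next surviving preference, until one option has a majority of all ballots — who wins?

Option 1

Round 1: Option 1 8, Option 2 0, Option 3 8, Option 4 7. Option 2 eliminated.
Round 2: Option 1 8, Option 3 8, Option 4 7. Option 4 eliminated.
Round 3: Option 1 15, Option 3 8. Option 1 has a majority (≥12).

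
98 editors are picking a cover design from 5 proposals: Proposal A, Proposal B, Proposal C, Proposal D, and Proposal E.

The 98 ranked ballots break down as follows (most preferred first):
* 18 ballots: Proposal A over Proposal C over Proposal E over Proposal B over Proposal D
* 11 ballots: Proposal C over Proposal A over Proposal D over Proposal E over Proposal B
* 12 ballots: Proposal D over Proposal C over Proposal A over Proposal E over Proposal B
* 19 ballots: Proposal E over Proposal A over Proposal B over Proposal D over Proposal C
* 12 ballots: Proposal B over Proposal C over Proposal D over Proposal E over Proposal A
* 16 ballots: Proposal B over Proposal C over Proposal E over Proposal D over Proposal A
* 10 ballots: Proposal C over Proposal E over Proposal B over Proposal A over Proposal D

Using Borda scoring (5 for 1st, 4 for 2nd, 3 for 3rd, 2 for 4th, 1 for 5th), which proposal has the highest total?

Proposal A: 18×5 + 11×4 + 12×3 + 19×4 + 12×1 + 16×1 + 10×2 = 294
Proposal B: 18×2 + 11×1 + 12×1 + 19×3 + 12×5 + 16×5 + 10×3 = 286
Proposal C: 18×4 + 11×5 + 12×4 + 19×1 + 12×4 + 16×4 + 10×5 = 356
Proposal D: 18×1 + 11×3 + 12×5 + 19×2 + 12×3 + 16×2 + 10×1 = 227
Proposal E: 18×3 + 11×2 + 12×2 + 19×5 + 12×2 + 16×3 + 10×4 = 307

Proposal C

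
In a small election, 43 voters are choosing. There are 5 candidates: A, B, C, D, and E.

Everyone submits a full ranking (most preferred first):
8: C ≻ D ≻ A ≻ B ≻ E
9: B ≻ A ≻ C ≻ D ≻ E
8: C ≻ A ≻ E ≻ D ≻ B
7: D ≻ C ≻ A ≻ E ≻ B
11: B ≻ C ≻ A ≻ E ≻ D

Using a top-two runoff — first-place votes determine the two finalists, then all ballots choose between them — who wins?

C

Round 1 first-place votes: A 0, B 20, C 16, D 7, E 0. B and C advance.
Runoff: B is ranked above C on 20 ballots, C above B on 23.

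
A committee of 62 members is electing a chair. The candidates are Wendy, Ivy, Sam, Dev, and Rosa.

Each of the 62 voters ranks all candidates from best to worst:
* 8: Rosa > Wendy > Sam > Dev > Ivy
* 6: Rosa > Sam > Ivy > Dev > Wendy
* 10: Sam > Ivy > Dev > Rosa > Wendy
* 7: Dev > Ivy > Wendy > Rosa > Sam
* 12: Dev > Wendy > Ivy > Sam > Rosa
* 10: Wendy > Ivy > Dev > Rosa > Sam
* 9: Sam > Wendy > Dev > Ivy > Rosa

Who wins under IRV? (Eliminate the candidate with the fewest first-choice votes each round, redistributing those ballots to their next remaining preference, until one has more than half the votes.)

Sam

Round 1: Wendy 10, Ivy 0, Sam 19, Dev 19, Rosa 14. Ivy eliminated.
Round 2: Wendy 10, Sam 19, Dev 19, Rosa 14. Wendy eliminated.
Round 3: Sam 19, Dev 29, Rosa 14. Rosa eliminated.
Round 4: Sam 33, Dev 29. Sam has a majority (≥32).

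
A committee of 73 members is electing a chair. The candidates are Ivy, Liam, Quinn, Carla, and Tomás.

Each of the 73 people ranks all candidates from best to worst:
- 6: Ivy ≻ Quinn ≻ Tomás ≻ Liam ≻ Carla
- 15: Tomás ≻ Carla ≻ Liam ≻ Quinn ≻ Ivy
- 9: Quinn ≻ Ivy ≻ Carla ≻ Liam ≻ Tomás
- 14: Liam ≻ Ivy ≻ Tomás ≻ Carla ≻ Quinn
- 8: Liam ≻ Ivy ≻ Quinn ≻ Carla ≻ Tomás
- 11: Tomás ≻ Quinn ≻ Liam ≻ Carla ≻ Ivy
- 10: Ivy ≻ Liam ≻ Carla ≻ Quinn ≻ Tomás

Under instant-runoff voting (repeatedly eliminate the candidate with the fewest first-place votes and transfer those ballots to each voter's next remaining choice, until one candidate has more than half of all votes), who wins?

Round 1: Ivy 16, Liam 22, Quinn 9, Carla 0, Tomás 26. Carla eliminated.
Round 2: Ivy 16, Liam 22, Quinn 9, Tomás 26. Quinn eliminated.
Round 3: Ivy 25, Liam 22, Tomás 26. Liam eliminated.
Round 4: Ivy 47, Tomás 26. Ivy has a majority (≥37).

Ivy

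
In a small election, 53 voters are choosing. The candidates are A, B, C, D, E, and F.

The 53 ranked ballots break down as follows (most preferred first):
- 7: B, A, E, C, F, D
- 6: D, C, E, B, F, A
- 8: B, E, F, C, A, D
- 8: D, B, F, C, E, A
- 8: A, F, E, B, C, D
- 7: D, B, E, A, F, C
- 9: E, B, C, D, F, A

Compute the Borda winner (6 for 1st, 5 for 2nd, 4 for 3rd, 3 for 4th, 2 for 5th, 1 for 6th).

A: 7×5 + 6×1 + 8×2 + 8×1 + 8×6 + 7×3 + 9×1 = 143
B: 7×6 + 6×3 + 8×6 + 8×5 + 8×3 + 7×5 + 9×5 = 252
C: 7×3 + 6×5 + 8×3 + 8×3 + 8×2 + 7×1 + 9×4 = 158
D: 7×1 + 6×6 + 8×1 + 8×6 + 8×1 + 7×6 + 9×3 = 176
E: 7×4 + 6×4 + 8×5 + 8×2 + 8×4 + 7×4 + 9×6 = 222
F: 7×2 + 6×2 + 8×4 + 8×4 + 8×5 + 7×2 + 9×2 = 162

B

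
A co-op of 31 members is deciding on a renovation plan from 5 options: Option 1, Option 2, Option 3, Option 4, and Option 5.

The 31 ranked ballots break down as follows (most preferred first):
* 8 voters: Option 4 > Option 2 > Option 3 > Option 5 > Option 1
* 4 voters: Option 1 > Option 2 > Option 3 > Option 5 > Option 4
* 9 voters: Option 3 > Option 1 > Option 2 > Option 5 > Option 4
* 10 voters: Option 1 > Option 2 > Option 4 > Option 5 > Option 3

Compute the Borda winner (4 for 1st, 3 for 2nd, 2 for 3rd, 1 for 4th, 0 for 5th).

Option 1: 8×0 + 4×4 + 9×3 + 10×4 = 83
Option 2: 8×3 + 4×3 + 9×2 + 10×3 = 84
Option 3: 8×2 + 4×2 + 9×4 + 10×0 = 60
Option 4: 8×4 + 4×0 + 9×0 + 10×2 = 52
Option 5: 8×1 + 4×1 + 9×1 + 10×1 = 31

Option 2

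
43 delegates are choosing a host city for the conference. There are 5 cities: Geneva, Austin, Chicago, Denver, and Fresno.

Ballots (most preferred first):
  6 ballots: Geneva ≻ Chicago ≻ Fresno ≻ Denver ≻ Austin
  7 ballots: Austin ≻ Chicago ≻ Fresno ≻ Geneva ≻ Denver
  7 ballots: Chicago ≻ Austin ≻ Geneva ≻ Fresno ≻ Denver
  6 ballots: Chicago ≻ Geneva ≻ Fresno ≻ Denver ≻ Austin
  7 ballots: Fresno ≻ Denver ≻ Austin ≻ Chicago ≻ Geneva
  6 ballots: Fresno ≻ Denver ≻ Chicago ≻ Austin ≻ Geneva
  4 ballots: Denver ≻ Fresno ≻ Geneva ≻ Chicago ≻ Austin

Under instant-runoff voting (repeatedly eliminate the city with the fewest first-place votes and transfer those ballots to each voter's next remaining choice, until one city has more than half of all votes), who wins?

Round 1: Geneva 6, Austin 7, Chicago 13, Denver 4, Fresno 13. Denver eliminated.
Round 2: Geneva 6, Austin 7, Chicago 13, Fresno 17. Geneva eliminated.
Round 3: Austin 7, Chicago 19, Fresno 17. Austin eliminated.
Round 4: Chicago 26, Fresno 17. Chicago has a majority (≥22).

Chicago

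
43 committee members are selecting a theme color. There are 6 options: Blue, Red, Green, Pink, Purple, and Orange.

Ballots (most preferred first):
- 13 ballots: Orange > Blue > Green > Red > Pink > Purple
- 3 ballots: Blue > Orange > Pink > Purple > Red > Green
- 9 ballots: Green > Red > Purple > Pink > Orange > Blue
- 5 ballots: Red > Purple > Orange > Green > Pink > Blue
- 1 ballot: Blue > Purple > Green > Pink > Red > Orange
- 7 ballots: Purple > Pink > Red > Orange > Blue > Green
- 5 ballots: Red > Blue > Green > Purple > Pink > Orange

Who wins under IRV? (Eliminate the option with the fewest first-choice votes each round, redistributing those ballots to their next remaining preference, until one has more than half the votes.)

Round 1: Blue 4, Red 10, Green 9, Pink 0, Purple 7, Orange 13. Pink eliminated.
Round 2: Blue 4, Red 10, Green 9, Purple 7, Orange 13. Blue eliminated.
Round 3: Red 10, Green 9, Purple 8, Orange 16. Purple eliminated.
Round 4: Red 17, Green 10, Orange 16. Green eliminated.
Round 5: Red 27, Orange 16. Red has a majority (≥22).

Red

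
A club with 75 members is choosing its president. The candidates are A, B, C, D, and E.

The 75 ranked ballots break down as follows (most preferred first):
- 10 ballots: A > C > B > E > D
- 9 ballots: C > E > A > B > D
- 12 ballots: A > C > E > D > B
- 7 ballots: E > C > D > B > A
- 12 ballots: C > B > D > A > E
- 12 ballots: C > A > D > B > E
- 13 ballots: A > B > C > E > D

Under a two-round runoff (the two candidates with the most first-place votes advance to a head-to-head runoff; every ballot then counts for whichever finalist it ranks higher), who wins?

C

Round 1 first-place votes: A 35, B 0, C 33, D 0, E 7. A and C advance.
Runoff: A is ranked above C on 35 ballots, C above A on 40.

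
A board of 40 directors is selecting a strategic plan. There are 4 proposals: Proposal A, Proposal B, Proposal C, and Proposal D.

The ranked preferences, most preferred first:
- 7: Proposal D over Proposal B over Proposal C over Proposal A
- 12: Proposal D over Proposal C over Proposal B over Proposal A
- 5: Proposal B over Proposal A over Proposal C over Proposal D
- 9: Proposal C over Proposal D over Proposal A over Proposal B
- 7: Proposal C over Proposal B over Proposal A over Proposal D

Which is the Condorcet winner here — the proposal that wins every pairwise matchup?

Proposal C vs Proposal A: 35–5
Proposal C vs Proposal B: 28–12
Proposal C vs Proposal D: 21–19
Proposal C beats every other proposal.

Proposal C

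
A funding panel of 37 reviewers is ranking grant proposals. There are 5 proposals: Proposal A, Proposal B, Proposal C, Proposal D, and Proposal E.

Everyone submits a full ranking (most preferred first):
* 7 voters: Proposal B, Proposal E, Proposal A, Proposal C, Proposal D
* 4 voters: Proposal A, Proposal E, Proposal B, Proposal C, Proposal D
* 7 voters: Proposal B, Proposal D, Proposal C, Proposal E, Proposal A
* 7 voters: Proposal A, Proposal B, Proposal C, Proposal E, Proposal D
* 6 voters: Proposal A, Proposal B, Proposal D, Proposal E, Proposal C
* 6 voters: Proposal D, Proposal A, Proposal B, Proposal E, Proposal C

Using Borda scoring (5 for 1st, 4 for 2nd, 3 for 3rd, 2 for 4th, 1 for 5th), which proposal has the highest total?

Proposal B

Proposal A: 7×3 + 4×5 + 7×1 + 7×5 + 6×5 + 6×4 = 137
Proposal B: 7×5 + 4×3 + 7×5 + 7×4 + 6×4 + 6×3 = 152
Proposal C: 7×2 + 4×2 + 7×3 + 7×3 + 6×1 + 6×1 = 76
Proposal D: 7×1 + 4×1 + 7×4 + 7×1 + 6×3 + 6×5 = 94
Proposal E: 7×4 + 4×4 + 7×2 + 7×2 + 6×2 + 6×2 = 96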